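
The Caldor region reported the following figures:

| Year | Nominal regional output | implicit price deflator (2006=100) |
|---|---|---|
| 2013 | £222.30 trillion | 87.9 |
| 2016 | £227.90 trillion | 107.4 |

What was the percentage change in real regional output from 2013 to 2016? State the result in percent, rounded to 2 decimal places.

Deflate each year: 2013 → 222.30/0.879 = 252.90; 2016 → 227.90/1.074 = 212.20.
So real regional output changed by 212.20/252.90 − 1 = -0.1609, i.e. -16.09%.

-16.09%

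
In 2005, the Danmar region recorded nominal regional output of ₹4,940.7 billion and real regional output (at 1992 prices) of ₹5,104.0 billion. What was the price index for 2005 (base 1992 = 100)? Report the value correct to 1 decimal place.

96.8

price index = (Nominal / Real) × 100 = 4940.7 / 5104.0 × 100 = 96.80.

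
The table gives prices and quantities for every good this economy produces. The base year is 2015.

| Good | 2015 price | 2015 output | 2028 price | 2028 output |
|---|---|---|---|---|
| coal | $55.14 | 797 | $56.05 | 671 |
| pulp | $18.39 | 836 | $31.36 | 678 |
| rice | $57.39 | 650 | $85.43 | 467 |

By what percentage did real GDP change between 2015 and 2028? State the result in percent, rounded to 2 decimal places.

Real GDP 2015 = Nominal GDP 2015 = 55.14·797 + 18.39·836 + 57.39·650 = 96624.12.
Real GDP 2028 (at 2015 prices) = 55.14·671 + 18.39·678 + 57.39·467 = 76268.49.
Real growth = 76268.49/96624.12 − 1 = -0.2107.

-21.07%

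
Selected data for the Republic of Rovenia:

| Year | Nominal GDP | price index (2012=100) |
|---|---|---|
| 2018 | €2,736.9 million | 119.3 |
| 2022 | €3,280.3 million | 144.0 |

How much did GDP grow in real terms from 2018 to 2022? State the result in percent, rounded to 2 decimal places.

-0.70%

Deflate each year: 2018 → 2736.9/1.193 = 2294.13; 2022 → 3280.3/1.440 = 2277.99.
So real GDP changed by 2277.99/2294.13 − 1 = -0.0070, i.e. -0.70%.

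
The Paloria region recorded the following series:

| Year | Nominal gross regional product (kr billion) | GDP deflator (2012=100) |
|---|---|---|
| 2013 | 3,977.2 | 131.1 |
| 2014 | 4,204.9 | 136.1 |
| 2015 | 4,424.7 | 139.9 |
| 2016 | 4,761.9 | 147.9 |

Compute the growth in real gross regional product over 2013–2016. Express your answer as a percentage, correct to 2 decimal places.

6.13%

Real gross regional product 2013 = 3977.2/1.311 = 3033.71.
Real gross regional product 2016 = 4761.9/1.479 = 3219.68.
Change = 3219.68/3033.71 − 1 = 0.0613.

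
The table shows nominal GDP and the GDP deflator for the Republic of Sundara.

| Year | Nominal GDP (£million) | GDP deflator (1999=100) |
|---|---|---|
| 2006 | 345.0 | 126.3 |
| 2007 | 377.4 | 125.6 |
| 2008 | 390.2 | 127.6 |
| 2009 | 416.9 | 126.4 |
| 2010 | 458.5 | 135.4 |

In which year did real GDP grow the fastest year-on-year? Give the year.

2007

2007: real = 377.4/1.256 = 300.48; growth vs 2006 (273.16) = 10.00%.
2008: real = 390.2/1.276 = 305.80; growth vs 2007 (300.48) = 1.77%.
2009: real = 416.9/1.264 = 329.83; growth vs 2008 (305.80) = 7.86%.
2010: real = 458.5/1.354 = 338.63; growth vs 2009 (329.83) = 2.67%.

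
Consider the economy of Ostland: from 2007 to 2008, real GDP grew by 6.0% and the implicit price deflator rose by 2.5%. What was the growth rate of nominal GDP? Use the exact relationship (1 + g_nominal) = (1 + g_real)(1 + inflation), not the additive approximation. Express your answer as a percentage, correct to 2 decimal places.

(1 + g_nom) = (1 + g_real)(1 + π) = 1.0600 × 1.0250 = 1.08650.

8.65%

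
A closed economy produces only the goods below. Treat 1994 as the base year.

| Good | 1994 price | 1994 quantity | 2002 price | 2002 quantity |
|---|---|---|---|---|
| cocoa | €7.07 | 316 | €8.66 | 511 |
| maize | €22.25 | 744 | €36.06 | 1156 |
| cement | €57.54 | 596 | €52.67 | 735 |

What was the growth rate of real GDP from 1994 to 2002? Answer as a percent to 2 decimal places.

34.93%

Real GDP 1994 = Nominal GDP 1994 = 7.07·316 + 22.25·744 + 57.54·596 = 53081.96.
Real GDP 2002 (at 1994 prices) = 7.07·511 + 22.25·1156 + 57.54·735 = 71625.67.
Real growth = 71625.67/53081.96 − 1 = 0.3493.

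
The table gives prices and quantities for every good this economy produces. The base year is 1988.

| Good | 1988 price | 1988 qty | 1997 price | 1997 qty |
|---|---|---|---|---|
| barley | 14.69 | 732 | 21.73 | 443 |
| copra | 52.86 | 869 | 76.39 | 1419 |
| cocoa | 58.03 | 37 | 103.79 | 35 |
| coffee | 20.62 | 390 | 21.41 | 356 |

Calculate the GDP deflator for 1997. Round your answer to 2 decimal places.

142.24

Nominal GDP 1997 = 21.73·443 + 76.39·1419 + 103.79·35 + 21.41·356 = 129278.41.
Real GDP 1997 (at 1988 prices) = 14.69·443 + 52.86·1419 + 58.03·35 + 20.62·356 = 90887.78.
Deflator = Nominal/Real × 100 = 129278.41/90887.78 × 100 = 142.240.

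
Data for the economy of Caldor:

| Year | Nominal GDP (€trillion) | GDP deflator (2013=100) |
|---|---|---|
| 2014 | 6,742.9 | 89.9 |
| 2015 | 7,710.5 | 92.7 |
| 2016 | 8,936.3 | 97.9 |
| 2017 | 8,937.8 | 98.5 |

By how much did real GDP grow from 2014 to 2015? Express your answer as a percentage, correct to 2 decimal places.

10.90%

Real GDP 2014 = 6742.9/0.899 = 7500.44.
Real GDP 2015 = 7710.5/0.927 = 8317.69.
Change = 8317.69/7500.44 − 1 = 0.1090.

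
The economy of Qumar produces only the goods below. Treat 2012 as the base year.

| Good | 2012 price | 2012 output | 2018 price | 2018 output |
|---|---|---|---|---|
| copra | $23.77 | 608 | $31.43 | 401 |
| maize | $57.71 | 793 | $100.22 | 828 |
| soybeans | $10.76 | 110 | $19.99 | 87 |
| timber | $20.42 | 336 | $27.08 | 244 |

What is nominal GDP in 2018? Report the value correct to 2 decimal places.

$103932.24

Nominal GDP 2018 = Σ (p_2018 × q_2018) = 31.43·401 + 100.22·828 + 19.99·87 + 27.08·244 = 103932.24.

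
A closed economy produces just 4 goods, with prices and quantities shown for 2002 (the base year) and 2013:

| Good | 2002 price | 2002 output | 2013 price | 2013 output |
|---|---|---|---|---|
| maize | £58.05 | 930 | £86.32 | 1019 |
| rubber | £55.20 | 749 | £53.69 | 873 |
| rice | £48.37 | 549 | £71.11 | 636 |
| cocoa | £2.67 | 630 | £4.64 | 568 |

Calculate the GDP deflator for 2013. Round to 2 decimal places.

Nominal GDP 2013 = 86.32·1019 + 53.69·873 + 71.11·636 + 4.64·568 = 182692.93.
Real GDP 2013 (at 2002 prices) = 58.05·1019 + 55.20·873 + 48.37·636 + 2.67·568 = 139622.43.
Deflator = Nominal/Real × 100 = 182692.93/139622.43 × 100 = 130.848.

130.85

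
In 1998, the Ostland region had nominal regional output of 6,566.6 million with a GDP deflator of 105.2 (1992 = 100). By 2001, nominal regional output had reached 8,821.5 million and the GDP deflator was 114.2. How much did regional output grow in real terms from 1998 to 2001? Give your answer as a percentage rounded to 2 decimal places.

Deflate each year: 1998 → 6566.6/1.052 = 6242.02; 2001 → 8821.5/1.142 = 7724.61.
So real regional output changed by 7724.61/6242.02 − 1 = 0.2375, i.e. 23.75%.

23.75%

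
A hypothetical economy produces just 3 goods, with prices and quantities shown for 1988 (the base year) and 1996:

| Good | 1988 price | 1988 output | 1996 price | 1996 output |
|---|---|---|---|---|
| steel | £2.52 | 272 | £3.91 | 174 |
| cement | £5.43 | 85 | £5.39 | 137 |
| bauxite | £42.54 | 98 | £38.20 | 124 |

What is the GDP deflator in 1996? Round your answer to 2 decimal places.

Nominal GDP 1996 = 3.91·174 + 5.39·137 + 38.20·124 = 6155.57.
Real GDP 1996 (at 1988 prices) = 2.52·174 + 5.43·137 + 42.54·124 = 6457.35.
Deflator = Nominal/Real × 100 = 6155.57/6457.35 × 100 = 95.327.

95.33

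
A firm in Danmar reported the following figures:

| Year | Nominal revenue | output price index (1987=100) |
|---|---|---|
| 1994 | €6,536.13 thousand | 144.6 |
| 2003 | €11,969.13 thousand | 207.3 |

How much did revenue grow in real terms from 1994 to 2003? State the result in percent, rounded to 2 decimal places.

27.74%

Deflate each year: 1994 → 6536.13/1.446 = 4520.15; 2003 → 11969.13/2.073 = 5773.82.
So real revenue changed by 5773.82/4520.15 − 1 = 0.2774, i.e. 27.74%.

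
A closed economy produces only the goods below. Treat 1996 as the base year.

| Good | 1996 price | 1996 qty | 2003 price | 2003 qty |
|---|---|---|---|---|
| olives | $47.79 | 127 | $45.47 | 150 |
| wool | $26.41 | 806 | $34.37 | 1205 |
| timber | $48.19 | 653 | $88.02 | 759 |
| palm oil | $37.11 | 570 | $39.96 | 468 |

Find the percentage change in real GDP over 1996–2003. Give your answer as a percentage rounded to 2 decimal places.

Real GDP 1996 = Nominal GDP 1996 = 47.79·127 + 26.41·806 + 48.19·653 + 37.11·570 = 79976.56.
Real GDP 2003 (at 1996 prices) = 47.79·150 + 26.41·1205 + 48.19·759 + 37.11·468 = 92936.24.
Real growth = 92936.24/79976.56 − 1 = 0.1620.

16.20%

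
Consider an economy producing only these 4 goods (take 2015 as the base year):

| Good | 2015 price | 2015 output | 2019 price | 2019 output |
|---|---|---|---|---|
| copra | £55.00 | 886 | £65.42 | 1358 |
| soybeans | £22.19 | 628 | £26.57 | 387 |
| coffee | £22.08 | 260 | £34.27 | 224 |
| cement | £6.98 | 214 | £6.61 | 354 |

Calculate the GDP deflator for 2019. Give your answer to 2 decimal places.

Nominal GDP 2019 = 65.42·1358 + 26.57·387 + 34.27·224 + 6.61·354 = 109139.37.
Real GDP 2019 (at 2015 prices) = 55.00·1358 + 22.19·387 + 22.08·224 + 6.98·354 = 90694.37.
Deflator = Nominal/Real × 100 = 109139.37/90694.37 × 100 = 120.338.

120.34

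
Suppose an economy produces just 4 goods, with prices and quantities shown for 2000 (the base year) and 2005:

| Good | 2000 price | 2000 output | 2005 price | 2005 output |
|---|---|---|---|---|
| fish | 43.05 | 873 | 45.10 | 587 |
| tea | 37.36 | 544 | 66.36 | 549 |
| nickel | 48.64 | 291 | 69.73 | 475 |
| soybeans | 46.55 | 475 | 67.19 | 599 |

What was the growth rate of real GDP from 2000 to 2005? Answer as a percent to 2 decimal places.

2.76%

Real GDP 2000 = Nominal GDP 2000 = 43.05·873 + 37.36·544 + 48.64·291 + 46.55·475 = 94171.98.
Real GDP 2005 (at 2000 prices) = 43.05·587 + 37.36·549 + 48.64·475 + 46.55·599 = 96768.44.
Real growth = 96768.44/94171.98 − 1 = 0.0276.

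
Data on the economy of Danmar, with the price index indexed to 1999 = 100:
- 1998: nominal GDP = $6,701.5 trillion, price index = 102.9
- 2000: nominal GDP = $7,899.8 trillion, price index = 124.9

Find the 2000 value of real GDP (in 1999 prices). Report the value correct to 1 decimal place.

$6,324.9 trillion

Real GDP = Nominal / (price index/100) = 7899.8 / 1.249 = 6324.90.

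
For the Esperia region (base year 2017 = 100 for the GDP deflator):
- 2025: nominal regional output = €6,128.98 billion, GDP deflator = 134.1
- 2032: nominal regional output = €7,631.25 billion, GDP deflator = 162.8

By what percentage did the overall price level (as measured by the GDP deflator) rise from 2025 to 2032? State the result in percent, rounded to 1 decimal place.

Price-level change = 162.8 / 134.1 − 1 = 0.2140.

21.4%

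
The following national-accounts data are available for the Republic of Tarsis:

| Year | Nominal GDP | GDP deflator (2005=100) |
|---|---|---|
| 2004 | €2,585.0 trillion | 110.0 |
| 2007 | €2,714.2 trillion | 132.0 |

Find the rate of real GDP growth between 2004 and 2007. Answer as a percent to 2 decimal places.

-12.50%

Deflate each year: 2004 → 2585.0/1.100 = 2350.00; 2007 → 2714.2/1.320 = 2056.21.
So real GDP changed by 2056.21/2350.00 − 1 = -0.1250, i.e. -12.50%.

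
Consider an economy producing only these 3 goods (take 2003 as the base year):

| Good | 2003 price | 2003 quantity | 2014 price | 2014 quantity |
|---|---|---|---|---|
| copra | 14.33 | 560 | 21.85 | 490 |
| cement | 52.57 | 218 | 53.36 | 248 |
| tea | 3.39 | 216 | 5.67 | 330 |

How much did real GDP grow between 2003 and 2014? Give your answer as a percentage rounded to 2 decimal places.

Real GDP 2003 = Nominal GDP 2003 = 14.33·560 + 52.57·218 + 3.39·216 = 20217.30.
Real GDP 2014 (at 2003 prices) = 14.33·490 + 52.57·248 + 3.39·330 = 21177.76.
Real growth = 21177.76/20217.30 − 1 = 0.0475.

4.75%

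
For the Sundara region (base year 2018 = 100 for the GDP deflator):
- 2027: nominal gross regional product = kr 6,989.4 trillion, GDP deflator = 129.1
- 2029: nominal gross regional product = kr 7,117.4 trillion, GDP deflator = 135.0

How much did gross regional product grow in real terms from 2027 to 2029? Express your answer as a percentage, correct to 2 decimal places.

-2.62%

Deflate each year: 2027 → 6989.4/1.291 = 5413.94; 2029 → 7117.4/1.350 = 5272.15.
So real gross regional product changed by 5272.15/5413.94 − 1 = -0.0262, i.e. -2.62%.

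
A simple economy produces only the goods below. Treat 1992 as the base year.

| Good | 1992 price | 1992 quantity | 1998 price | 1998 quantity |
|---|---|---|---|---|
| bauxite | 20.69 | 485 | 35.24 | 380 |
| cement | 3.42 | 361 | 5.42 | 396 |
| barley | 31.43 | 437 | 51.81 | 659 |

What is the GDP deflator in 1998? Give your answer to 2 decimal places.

165.99

Nominal GDP 1998 = 35.24·380 + 5.42·396 + 51.81·659 = 49680.31.
Real GDP 1998 (at 1992 prices) = 20.69·380 + 3.42·396 + 31.43·659 = 29928.89.
Deflator = Nominal/Real × 100 = 49680.31/29928.89 × 100 = 165.994.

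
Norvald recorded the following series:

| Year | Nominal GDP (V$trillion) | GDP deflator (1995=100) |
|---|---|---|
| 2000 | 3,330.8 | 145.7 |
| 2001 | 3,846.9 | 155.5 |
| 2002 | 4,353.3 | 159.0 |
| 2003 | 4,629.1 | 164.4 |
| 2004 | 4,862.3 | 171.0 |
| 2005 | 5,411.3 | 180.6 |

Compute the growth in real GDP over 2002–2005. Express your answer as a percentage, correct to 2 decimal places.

9.44%

Real GDP 2002 = 4353.3/1.590 = 2737.92.
Real GDP 2005 = 5411.3/1.806 = 2996.29.
Change = 2996.29/2737.92 − 1 = 0.0944.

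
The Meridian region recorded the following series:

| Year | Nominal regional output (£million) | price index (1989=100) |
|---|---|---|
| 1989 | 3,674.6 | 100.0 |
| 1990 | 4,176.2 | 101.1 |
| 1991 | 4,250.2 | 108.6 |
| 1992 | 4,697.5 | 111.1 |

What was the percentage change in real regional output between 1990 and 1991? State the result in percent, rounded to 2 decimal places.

Real regional output 1990 = 4176.2/1.011 = 4130.76.
Real regional output 1991 = 4250.2/1.086 = 3913.63.
Change = 3913.63/4130.76 − 1 = -0.0526.

-5.26%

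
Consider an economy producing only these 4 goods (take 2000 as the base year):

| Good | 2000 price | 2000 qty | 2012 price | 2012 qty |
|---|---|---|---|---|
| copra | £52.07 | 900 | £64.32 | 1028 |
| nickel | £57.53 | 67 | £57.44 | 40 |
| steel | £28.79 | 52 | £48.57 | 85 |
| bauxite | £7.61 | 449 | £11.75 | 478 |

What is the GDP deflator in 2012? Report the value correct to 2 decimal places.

Nominal GDP 2012 = 64.32·1028 + 57.44·40 + 48.57·85 + 11.75·478 = 78163.51.
Real GDP 2012 (at 2000 prices) = 52.07·1028 + 57.53·40 + 28.79·85 + 7.61·478 = 61913.89.
Deflator = Nominal/Real × 100 = 78163.51/61913.89 × 100 = 126.246.

126.25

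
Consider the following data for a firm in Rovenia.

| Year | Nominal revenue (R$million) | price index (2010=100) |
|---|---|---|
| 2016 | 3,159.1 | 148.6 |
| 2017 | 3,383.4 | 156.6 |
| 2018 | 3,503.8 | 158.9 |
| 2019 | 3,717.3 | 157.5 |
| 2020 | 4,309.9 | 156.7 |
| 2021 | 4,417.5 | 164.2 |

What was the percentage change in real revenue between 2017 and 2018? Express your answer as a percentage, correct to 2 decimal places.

Real revenue 2017 = 3383.4/1.566 = 2160.54.
Real revenue 2018 = 3503.8/1.589 = 2205.03.
Change = 2205.03/2160.54 − 1 = 0.0206.

2.06%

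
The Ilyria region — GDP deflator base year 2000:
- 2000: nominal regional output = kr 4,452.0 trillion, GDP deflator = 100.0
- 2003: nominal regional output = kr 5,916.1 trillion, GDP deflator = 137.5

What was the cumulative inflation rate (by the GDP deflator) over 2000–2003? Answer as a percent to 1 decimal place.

Price-level change = 137.5 / 100.0 − 1 = 0.3750.

37.5%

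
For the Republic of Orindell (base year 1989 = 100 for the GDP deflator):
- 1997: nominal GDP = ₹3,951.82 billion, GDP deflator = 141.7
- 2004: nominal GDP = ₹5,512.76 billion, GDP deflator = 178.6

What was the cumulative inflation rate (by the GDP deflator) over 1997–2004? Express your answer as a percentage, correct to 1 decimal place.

26.0%

Price-level change = 178.6 / 141.7 − 1 = 0.2604.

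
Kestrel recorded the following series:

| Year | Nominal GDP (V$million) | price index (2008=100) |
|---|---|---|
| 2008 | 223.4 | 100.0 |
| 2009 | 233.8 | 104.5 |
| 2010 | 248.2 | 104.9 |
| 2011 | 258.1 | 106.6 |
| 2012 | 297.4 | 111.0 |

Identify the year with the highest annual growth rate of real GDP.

2012

2009: real = 233.8/1.045 = 223.73; growth vs 2008 (223.40) = 0.15%.
2010: real = 248.2/1.049 = 236.61; growth vs 2009 (223.73) = 5.76%.
2011: real = 258.1/1.066 = 242.12; growth vs 2010 (236.61) = 2.33%.
2012: real = 297.4/1.110 = 267.93; growth vs 2011 (242.12) = 10.66%.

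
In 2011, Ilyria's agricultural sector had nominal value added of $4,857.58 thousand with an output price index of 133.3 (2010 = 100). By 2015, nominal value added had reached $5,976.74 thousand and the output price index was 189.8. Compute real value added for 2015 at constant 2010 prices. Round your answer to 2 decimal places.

Real value added = Nominal / (output price index/100) = 5976.74 / 1.898 = 3148.97.

$3,148.97 thousand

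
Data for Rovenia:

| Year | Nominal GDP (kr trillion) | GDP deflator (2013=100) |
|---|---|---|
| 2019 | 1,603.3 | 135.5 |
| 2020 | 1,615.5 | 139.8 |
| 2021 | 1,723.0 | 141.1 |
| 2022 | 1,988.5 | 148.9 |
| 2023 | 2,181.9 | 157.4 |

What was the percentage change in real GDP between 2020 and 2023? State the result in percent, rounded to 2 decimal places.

19.96%

Real GDP 2020 = 1615.5/1.398 = 1155.58.
Real GDP 2023 = 2181.9/1.574 = 1386.21.
Change = 1386.21/1155.58 − 1 = 0.1996.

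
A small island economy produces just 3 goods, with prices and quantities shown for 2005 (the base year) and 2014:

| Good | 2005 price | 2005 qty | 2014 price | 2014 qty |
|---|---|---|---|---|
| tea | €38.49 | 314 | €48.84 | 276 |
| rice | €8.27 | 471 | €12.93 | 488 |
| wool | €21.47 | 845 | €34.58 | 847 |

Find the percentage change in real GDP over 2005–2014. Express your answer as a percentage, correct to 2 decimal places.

Real GDP 2005 = Nominal GDP 2005 = 38.49·314 + 8.27·471 + 21.47·845 = 34123.18.
Real GDP 2014 (at 2005 prices) = 38.49·276 + 8.27·488 + 21.47·847 = 32844.09.
Real growth = 32844.09/34123.18 − 1 = -0.0375.

-3.75%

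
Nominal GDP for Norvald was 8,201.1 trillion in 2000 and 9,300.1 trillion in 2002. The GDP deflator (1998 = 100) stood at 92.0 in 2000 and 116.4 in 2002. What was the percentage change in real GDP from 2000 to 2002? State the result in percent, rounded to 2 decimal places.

-10.37%

Deflate each year: 2000 → 8201.1/0.920 = 8914.24; 2002 → 9300.1/1.164 = 7989.78.
So real GDP changed by 7989.78/8914.24 − 1 = -0.1037, i.e. -10.37%.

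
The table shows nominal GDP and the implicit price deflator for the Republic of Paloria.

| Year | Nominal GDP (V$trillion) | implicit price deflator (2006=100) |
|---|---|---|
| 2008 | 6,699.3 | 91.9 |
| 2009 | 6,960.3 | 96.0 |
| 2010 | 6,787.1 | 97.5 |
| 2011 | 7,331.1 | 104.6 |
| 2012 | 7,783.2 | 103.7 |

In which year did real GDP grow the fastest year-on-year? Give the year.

2012

2009: real = 6960.3/0.960 = 7250.31; growth vs 2008 (7289.77) = -0.54%.
2010: real = 6787.1/0.975 = 6961.13; growth vs 2009 (7250.31) = -3.99%.
2011: real = 7331.1/1.046 = 7008.70; growth vs 2010 (6961.13) = 0.68%.
2012: real = 7783.2/1.037 = 7505.50; growth vs 2011 (7008.70) = 7.09%.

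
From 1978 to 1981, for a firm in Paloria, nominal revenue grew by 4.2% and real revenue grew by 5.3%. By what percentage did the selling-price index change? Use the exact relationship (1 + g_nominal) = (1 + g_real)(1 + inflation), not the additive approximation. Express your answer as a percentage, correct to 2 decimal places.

(1 + g_nom) = (1 + g_real)(1 + π), so π = 1.0420 / 1.0530 − 1 = -0.01045.

-1.04%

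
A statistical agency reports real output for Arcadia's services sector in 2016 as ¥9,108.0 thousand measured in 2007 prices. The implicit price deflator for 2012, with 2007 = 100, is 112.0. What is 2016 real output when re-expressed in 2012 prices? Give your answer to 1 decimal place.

¥10,201.0 thousand

Real output in 2012 prices = Real output in 2007 prices × (P_2012/P_2007) = 9108.0 × 1.120 = 10200.96.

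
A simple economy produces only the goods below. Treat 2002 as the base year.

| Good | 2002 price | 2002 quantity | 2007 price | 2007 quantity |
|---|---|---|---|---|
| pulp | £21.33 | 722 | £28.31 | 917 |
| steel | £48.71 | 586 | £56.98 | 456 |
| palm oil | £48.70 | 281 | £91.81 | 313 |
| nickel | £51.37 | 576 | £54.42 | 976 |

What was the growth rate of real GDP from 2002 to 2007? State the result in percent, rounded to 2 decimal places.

Real GDP 2002 = Nominal GDP 2002 = 21.33·722 + 48.71·586 + 48.70·281 + 51.37·576 = 87218.14.
Real GDP 2007 (at 2002 prices) = 21.33·917 + 48.71·456 + 48.70·313 + 51.37·976 = 107151.59.
Real growth = 107151.59/87218.14 − 1 = 0.2285.

22.85%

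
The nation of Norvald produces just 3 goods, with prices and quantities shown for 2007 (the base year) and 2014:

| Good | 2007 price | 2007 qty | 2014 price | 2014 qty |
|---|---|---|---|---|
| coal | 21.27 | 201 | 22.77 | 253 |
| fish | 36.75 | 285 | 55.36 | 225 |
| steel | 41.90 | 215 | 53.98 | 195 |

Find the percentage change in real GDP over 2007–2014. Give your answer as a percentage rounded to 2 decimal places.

Real GDP 2007 = Nominal GDP 2007 = 21.27·201 + 36.75·285 + 41.90·215 = 23757.52.
Real GDP 2014 (at 2007 prices) = 21.27·253 + 36.75·225 + 41.90·195 = 21820.56.
Real growth = 21820.56/23757.52 − 1 = -0.0815.

-8.15%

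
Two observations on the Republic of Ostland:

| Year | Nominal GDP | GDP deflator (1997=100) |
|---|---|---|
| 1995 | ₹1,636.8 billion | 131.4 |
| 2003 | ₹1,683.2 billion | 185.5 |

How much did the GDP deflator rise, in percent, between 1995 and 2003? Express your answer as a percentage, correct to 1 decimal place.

41.2%

Price-level change = 185.5 / 131.4 − 1 = 0.4117.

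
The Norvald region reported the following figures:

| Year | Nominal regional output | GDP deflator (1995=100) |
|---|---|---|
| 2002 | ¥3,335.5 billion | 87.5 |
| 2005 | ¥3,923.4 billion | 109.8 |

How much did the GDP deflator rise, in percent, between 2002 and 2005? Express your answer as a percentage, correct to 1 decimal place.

Price-level change = 109.8 / 87.5 − 1 = 0.2549.

25.5%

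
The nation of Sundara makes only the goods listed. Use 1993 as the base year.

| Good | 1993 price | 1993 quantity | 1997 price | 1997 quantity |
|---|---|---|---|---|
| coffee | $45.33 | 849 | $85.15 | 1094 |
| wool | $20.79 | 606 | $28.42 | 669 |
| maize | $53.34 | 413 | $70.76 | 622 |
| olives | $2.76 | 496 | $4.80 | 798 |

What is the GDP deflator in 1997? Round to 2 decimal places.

Nominal GDP 1997 = 85.15·1094 + 28.42·669 + 70.76·622 + 4.80·798 = 160010.20.
Real GDP 1997 (at 1993 prices) = 45.33·1094 + 20.79·669 + 53.34·622 + 2.76·798 = 98879.49.
Deflator = Nominal/Real × 100 = 160010.20/98879.49 × 100 = 161.823.

161.82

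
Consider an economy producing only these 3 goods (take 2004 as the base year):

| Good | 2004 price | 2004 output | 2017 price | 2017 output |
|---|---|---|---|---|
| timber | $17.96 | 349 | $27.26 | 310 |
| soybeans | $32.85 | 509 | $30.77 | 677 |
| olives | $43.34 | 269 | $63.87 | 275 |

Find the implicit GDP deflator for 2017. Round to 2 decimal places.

117.92

Nominal GDP 2017 = 27.26·310 + 30.77·677 + 63.87·275 = 46846.14.
Real GDP 2017 (at 2004 prices) = 17.96·310 + 32.85·677 + 43.34·275 = 39725.55.
Deflator = Nominal/Real × 100 = 46846.14/39725.55 × 100 = 117.924.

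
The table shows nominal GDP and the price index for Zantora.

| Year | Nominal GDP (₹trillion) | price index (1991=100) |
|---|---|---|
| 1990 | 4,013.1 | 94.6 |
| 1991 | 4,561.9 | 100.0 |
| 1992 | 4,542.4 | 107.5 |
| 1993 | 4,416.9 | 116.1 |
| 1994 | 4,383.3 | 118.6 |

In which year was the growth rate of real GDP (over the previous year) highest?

1991: real = 4561.9/1.000 = 4561.90; growth vs 1990 (4242.18) = 7.54%.
1992: real = 4542.4/1.075 = 4225.49; growth vs 1991 (4561.90) = -7.37%.
1993: real = 4416.9/1.161 = 3804.39; growth vs 1992 (4225.49) = -9.97%.
1994: real = 4383.3/1.186 = 3695.87; growth vs 1993 (3804.39) = -2.85%.

1991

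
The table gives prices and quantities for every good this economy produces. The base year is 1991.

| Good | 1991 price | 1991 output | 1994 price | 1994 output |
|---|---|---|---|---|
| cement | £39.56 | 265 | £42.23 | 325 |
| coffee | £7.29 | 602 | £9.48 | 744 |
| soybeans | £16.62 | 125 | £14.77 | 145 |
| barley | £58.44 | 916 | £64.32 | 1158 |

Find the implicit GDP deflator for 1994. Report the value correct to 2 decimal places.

110.23

Nominal GDP 1994 = 42.23·325 + 9.48·744 + 14.77·145 + 64.32·1158 = 97402.08.
Real GDP 1994 (at 1991 prices) = 39.56·325 + 7.29·744 + 16.62·145 + 58.44·1158 = 88364.18.
Deflator = Nominal/Real × 100 = 97402.08/88364.18 × 100 = 110.228.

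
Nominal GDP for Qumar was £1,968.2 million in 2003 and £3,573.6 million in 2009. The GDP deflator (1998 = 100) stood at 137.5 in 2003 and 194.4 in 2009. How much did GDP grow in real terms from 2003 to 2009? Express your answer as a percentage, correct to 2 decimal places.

Deflate each year: 2003 → 1968.2/1.375 = 1431.42; 2009 → 3573.6/1.944 = 1838.27.
So real GDP changed by 1838.27/1431.42 − 1 = 0.2842, i.e. 28.42%.

28.42%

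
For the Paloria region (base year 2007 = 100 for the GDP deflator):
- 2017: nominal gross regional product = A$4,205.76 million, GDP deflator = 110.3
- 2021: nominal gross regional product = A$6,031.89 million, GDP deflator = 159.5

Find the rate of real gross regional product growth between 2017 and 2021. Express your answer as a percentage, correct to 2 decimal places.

-0.82%

Deflate each year: 2017 → 4205.76/1.103 = 3813.02; 2021 → 6031.89/1.595 = 3781.75.
So real gross regional product changed by 3781.75/3813.02 − 1 = -0.0082, i.e. -0.82%.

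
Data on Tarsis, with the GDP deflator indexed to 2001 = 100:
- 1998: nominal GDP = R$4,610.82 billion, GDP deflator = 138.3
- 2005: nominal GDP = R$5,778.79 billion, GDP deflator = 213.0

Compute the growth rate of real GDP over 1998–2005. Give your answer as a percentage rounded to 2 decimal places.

Real GDP 1998 = 4610.82 / 1.383 = 3333.93.
Real GDP 2005 = 5778.79 / 2.130 = 2713.05.
Real growth = 2713.05 / 3333.93 − 1 = -0.1862.

-18.62%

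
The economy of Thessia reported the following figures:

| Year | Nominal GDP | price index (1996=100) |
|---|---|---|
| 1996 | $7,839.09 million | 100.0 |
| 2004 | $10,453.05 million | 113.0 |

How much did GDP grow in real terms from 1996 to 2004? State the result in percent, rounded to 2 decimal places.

Real GDP 1996 = 7839.09 / 1.000 = 7839.09.
Real GDP 2004 = 10453.05 / 1.130 = 9250.49.
Real growth = 9250.49 / 7839.09 − 1 = 0.1800.

18.00%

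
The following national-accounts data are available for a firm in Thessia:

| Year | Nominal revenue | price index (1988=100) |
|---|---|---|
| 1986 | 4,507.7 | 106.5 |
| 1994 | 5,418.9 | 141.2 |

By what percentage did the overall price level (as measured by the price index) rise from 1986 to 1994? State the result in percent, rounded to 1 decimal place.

Price-level change = 141.2 / 106.5 − 1 = 0.3258.

32.6%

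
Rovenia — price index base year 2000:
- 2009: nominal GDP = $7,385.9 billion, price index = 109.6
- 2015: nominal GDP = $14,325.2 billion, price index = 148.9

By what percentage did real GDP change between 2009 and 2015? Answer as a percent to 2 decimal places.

Deflate each year: 2009 → 7385.9/1.096 = 6738.96; 2015 → 14325.2/1.489 = 9620.69.
So real GDP changed by 9620.69/6738.96 − 1 = 0.4276, i.e. 42.76%.

42.76%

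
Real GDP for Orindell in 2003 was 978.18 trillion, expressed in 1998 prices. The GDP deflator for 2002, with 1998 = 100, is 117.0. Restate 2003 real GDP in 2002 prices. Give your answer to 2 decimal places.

1,144.47 trillion

Real GDP in 2002 prices = Real GDP in 1998 prices × (P_2002/P_1998) = 978.18 × 1.170 = 1144.47.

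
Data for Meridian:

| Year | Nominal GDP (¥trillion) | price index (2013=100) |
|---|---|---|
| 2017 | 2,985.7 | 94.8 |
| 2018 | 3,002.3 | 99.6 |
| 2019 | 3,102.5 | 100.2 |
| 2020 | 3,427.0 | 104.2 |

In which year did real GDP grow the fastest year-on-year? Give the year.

2020

2018: real = 3002.3/0.996 = 3014.36; growth vs 2017 (3149.47) = -4.29%.
2019: real = 3102.5/1.002 = 3096.31; growth vs 2018 (3014.36) = 2.72%.
2020: real = 3427.0/1.042 = 3288.87; growth vs 2019 (3096.31) = 6.22%.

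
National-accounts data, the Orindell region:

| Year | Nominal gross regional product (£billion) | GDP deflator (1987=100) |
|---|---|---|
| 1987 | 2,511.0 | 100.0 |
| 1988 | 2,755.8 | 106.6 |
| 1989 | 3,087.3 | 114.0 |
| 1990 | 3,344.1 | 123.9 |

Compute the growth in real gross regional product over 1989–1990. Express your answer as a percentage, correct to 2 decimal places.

Real gross regional product 1989 = 3087.3/1.140 = 2708.16.
Real gross regional product 1990 = 3344.1/1.239 = 2699.03.
Change = 2699.03/2708.16 − 1 = -0.0034.

-0.34%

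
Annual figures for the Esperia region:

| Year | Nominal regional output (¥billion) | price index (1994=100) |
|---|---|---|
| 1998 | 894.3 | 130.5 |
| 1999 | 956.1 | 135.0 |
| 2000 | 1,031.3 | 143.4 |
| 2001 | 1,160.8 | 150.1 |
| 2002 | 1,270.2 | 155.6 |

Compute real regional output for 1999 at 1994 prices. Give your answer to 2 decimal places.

¥708.22 billion

Real regional output 1999 = 956.1 / 1.350 = 708.22.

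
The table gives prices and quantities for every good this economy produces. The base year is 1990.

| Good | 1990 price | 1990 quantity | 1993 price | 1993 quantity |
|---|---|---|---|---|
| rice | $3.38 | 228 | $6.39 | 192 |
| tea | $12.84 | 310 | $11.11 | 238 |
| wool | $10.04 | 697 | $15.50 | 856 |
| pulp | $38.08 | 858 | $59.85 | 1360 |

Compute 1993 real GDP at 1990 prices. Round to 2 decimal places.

Real GDP 1993 = Σ (p_1990 × q_1993) = 3.38·192 + 12.84·238 + 10.04·856 + 38.08·1360 = 64087.92.

$64087.92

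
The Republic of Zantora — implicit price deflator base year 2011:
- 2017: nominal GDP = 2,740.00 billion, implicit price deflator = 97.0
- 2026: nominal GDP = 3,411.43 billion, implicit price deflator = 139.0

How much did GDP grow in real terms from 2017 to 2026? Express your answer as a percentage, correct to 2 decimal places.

-13.12%

Real GDP 2017 = 2740.00 / 0.970 = 2824.74.
Real GDP 2026 = 3411.43 / 1.390 = 2454.27.
Real growth = 2454.27 / 2824.74 − 1 = -0.1312.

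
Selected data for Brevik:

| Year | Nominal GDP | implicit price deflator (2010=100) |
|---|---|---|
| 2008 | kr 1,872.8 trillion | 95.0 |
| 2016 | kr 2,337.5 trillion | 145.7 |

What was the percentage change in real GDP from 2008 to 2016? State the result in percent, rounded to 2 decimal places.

-18.62%

Real GDP 2008 = 1872.8 / 0.950 = 1971.37.
Real GDP 2016 = 2337.5 / 1.457 = 1604.32.
Real growth = 1604.32 / 1971.37 − 1 = -0.1862.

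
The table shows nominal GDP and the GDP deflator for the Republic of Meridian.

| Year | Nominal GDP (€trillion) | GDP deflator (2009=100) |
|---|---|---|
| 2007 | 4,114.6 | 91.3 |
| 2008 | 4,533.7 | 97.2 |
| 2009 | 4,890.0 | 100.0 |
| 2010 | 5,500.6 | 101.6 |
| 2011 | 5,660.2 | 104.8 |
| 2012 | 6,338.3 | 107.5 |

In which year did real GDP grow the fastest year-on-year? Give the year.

2010

2008: real = 4533.7/0.972 = 4664.30; growth vs 2007 (4506.68) = 3.50%.
2009: real = 4890.0/1.000 = 4890.00; growth vs 2008 (4664.30) = 4.84%.
2010: real = 5500.6/1.016 = 5413.98; growth vs 2009 (4890.00) = 10.72%.
2011: real = 5660.2/1.048 = 5400.95; growth vs 2010 (5413.98) = -0.24%.
2012: real = 6338.3/1.075 = 5896.09; growth vs 2011 (5400.95) = 9.17%.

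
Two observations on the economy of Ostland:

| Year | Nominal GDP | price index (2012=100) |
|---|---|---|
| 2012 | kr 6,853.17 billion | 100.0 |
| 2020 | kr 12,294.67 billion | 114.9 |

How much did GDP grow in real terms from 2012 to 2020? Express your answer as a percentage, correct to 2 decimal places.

Real GDP 2012 = 6853.17 / 1.000 = 6853.17.
Real GDP 2020 = 12294.67 / 1.149 = 10700.32.
Real growth = 10700.32 / 6853.17 − 1 = 0.5614.

56.14%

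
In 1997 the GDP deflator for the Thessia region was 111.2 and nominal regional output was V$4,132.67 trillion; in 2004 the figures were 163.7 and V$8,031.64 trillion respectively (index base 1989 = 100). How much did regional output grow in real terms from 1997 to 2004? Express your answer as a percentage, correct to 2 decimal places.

32.02%

Deflate each year: 1997 → 4132.67/1.112 = 3716.43; 2004 → 8031.64/1.637 = 4906.32.
So real regional output changed by 4906.32/3716.43 − 1 = 0.3202, i.e. 32.02%.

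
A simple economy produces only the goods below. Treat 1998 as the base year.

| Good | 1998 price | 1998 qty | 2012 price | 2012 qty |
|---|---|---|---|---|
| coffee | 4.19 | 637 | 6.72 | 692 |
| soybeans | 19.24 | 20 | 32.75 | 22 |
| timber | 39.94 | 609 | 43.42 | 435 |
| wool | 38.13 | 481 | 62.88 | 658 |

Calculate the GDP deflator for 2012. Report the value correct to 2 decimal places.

Nominal GDP 2012 = 6.72·692 + 32.75·22 + 43.42·435 + 62.88·658 = 65633.48.
Real GDP 2012 (at 1998 prices) = 4.19·692 + 19.24·22 + 39.94·435 + 38.13·658 = 45786.20.
Deflator = Nominal/Real × 100 = 65633.48/45786.20 × 100 = 143.348.

143.35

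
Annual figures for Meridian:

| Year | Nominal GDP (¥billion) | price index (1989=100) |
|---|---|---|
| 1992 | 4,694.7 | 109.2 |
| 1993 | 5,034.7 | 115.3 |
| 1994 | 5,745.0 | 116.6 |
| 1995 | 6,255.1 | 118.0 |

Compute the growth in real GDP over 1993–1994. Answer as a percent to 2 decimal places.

12.84%

Real GDP 1993 = 5034.7/1.153 = 4366.61.
Real GDP 1994 = 5745.0/1.166 = 4927.10.
Change = 4927.10/4366.61 − 1 = 0.1284.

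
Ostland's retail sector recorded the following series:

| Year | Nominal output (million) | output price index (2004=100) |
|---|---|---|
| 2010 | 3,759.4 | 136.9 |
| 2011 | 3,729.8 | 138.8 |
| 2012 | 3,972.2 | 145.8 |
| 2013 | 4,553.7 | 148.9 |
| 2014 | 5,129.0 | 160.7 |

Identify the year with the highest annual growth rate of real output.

2013

2011: real = 3729.8/1.388 = 2687.18; growth vs 2010 (2746.09) = -2.15%.
2012: real = 3972.2/1.458 = 2724.42; growth vs 2011 (2687.18) = 1.39%.
2013: real = 4553.7/1.489 = 3058.23; growth vs 2012 (2724.42) = 12.25%.
2014: real = 5129.0/1.607 = 3191.66; growth vs 2013 (3058.23) = 4.36%.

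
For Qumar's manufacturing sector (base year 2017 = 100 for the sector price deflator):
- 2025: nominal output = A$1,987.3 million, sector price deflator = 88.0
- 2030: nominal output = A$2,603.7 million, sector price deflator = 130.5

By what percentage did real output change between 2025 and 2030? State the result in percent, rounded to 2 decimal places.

Real output 2025 = 1987.3 / 0.880 = 2258.30.
Real output 2030 = 2603.7 / 1.305 = 1995.17.
Real growth = 1995.17 / 2258.30 − 1 = -0.1165.

-11.65%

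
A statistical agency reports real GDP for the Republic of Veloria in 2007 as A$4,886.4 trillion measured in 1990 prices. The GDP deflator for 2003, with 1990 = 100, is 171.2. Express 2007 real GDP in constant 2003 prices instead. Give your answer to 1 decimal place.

Real GDP in 2003 prices = Real GDP in 1990 prices × (P_2003/P_1990) = 4886.4 × 1.712 = 8365.52.

A$8,365.5 trillion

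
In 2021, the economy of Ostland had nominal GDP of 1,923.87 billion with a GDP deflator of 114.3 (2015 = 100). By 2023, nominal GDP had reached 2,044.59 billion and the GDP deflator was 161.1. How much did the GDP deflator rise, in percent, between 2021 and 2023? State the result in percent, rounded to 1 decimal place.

Price-level change = 161.1 / 114.3 − 1 = 0.4094.

40.9%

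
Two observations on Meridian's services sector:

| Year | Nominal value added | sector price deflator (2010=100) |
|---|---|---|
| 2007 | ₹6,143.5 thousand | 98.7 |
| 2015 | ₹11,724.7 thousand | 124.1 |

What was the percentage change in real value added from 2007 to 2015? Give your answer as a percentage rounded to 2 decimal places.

Deflate each year: 2007 → 6143.5/0.987 = 6224.42; 2015 → 11724.7/1.241 = 9447.78.
So real value added changed by 9447.78/6224.42 − 1 = 0.5179, i.e. 51.79%.

51.79%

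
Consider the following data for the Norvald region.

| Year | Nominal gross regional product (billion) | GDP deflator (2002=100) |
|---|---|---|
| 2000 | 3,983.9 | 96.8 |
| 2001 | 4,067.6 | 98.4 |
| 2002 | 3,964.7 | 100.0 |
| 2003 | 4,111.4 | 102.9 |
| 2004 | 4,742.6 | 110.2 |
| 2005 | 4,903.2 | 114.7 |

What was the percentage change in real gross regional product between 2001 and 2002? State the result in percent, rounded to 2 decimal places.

-4.09%

Real gross regional product 2001 = 4067.6/0.984 = 4133.74.
Real gross regional product 2002 = 3964.7/1.000 = 3964.70.
Change = 3964.70/4133.74 − 1 = -0.0409.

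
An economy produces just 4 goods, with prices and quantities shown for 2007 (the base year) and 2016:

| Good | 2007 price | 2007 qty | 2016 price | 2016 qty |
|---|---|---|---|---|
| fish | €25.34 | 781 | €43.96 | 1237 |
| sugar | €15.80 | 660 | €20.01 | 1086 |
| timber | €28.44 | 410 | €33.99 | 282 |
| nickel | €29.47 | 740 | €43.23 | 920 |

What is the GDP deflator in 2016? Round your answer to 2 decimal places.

Nominal GDP 2016 = 43.96·1237 + 20.01·1086 + 33.99·282 + 43.23·920 = 125466.16.
Real GDP 2016 (at 2007 prices) = 25.34·1237 + 15.80·1086 + 28.44·282 + 29.47·920 = 83636.86.
Deflator = Nominal/Real × 100 = 125466.16/83636.86 × 100 = 150.013.

150.01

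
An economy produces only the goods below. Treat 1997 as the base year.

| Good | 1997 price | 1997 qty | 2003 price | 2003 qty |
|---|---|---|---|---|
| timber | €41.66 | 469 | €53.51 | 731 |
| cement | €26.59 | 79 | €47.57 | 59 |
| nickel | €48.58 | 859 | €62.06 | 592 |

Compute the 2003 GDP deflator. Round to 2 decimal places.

Nominal GDP 2003 = 53.51·731 + 47.57·59 + 62.06·592 = 78661.96.
Real GDP 2003 (at 1997 prices) = 41.66·731 + 26.59·59 + 48.58·592 = 60781.63.
Deflator = Nominal/Real × 100 = 78661.96/60781.63 × 100 = 129.417.

129.42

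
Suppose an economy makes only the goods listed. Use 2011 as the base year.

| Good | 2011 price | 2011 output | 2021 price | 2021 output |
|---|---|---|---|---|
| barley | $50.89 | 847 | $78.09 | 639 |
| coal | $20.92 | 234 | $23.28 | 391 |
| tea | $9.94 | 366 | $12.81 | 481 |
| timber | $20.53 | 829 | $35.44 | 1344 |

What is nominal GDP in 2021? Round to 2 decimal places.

$112794.96

Nominal GDP 2021 = Σ (p_2021 × q_2021) = 78.09·639 + 23.28·391 + 12.81·481 + 35.44·1344 = 112794.96.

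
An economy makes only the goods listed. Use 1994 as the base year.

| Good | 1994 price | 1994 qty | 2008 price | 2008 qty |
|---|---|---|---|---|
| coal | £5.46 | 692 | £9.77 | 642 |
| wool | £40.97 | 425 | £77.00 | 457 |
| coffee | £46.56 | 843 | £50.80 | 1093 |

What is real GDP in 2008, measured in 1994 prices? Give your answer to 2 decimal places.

Real GDP 2008 = Σ (p_1994 × q_2008) = 5.46·642 + 40.97·457 + 46.56·1093 = 73118.69.

£73118.69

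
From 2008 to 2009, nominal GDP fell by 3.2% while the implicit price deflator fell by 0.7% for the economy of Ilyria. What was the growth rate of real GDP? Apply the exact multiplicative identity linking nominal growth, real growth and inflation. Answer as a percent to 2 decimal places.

(1 + g_nom) = (1 + g_real)(1 + π), so g_real = 0.9680 / 0.9930 − 1 = -0.02518.

-2.52%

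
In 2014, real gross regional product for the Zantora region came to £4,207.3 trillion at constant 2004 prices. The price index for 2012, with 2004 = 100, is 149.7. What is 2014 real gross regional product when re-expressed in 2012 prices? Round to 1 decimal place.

Real gross regional product in 2012 prices = Real gross regional product in 2004 prices × (P_2012/P_2004) = 4207.3 × 1.497 = 6298.33.

£6,298.3 trillion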